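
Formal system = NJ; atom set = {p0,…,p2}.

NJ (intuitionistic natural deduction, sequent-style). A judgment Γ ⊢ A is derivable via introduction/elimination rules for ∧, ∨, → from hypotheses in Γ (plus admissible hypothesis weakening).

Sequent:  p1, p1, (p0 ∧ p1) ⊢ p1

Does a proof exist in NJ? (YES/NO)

Proof tree:
[Wk] p1, p1, (p0 ∧ p1) ⊢ p1
  [Wk] p1, p1 ⊢ p1
    [Ax] p1 ⊢ p1

Result: YES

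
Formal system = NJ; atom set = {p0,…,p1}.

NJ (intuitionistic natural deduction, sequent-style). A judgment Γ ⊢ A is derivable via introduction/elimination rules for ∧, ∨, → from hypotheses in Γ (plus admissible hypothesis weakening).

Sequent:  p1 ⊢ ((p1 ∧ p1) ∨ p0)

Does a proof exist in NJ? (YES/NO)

Derivation (root first):
[∨I₁] p1 ⊢ ((p1 ∧ p1) ∨ p0)
  [∧I] p1 ⊢ (p1 ∧ p1)
    [Ax] p1 ⊢ p1
    [Ax] p1 ⊢ p1

Result: YES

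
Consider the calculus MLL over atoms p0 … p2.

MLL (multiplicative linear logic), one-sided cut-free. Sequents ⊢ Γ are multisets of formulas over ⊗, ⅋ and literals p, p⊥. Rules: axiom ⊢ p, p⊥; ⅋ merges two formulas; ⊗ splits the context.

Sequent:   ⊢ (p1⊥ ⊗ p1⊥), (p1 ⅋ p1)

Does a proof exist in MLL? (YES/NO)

Proof tree:
[⅋]  ⊢ (p1⊥ ⊗ p1⊥), (p1 ⅋ p1)
  [⊗]  ⊢ p1, p1, (p1⊥ ⊗ p1⊥)
    [Ax]  ⊢ p1, p1⊥
    [Ax]  ⊢ p1, p1⊥

Result: YES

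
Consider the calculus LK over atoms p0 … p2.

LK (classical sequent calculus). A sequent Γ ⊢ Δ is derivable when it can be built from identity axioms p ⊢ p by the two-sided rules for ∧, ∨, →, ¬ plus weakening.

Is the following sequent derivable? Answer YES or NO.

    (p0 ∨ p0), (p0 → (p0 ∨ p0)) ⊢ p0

Derivation trace:
[→L] (p0 ∨ p0), (p0 → (p0 ∨ p0)) ⊢ p0
  [∨L] (p0 ∨ p0) ⊢ p0
    [Ax] p0 ⊢ p0
    [Ax] p0 ⊢ p0
  [∨L] (p0 ∨ p0) ⊢ p0
    [Ax] p0 ⊢ p0
    [Ax] p0 ⊢ p0

Result: YES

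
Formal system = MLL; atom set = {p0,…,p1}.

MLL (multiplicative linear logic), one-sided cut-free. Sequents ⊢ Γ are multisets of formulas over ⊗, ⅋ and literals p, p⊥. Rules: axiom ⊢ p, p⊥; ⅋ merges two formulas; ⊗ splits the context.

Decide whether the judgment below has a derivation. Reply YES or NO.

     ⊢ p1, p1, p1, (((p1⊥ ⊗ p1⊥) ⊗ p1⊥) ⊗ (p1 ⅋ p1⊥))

Derivation (root first):
[⊗]  ⊢ p1, p1, p1, (((p1⊥ ⊗ p1⊥) ⊗ p1⊥) ⊗ (p1 ⅋ p1⊥))
  [⊗]  ⊢ p1, p1, p1, ((p1⊥ ⊗ p1⊥) ⊗ p1⊥)
    [⊗]  ⊢ p1, p1, (p1⊥ ⊗ p1⊥)
      [Ax]  ⊢ p1, p1⊥
      [Ax]  ⊢ p1, p1⊥
    [Ax]  ⊢ p1, p1⊥
  [⅋]  ⊢ (p1 ⅋ p1⊥)
    [Ax]  ⊢ p1, p1⊥

Result: YES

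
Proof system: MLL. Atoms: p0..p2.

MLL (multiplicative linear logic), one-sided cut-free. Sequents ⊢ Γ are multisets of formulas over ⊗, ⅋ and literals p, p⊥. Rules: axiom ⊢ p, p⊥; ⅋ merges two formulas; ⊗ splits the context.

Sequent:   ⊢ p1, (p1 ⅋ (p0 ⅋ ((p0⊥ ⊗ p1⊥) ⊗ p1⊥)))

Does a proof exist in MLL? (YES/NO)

Proof tree:
[⅋]  ⊢ p1, (p1 ⅋ (p0 ⅋ ((p0⊥ ⊗ p1⊥) ⊗ p1⊥)))
  [⅋]  ⊢ p1, p1, (p0 ⅋ ((p0⊥ ⊗ p1⊥) ⊗ p1⊥))
    [⊗]  ⊢ p0, p1, p1, ((p0⊥ ⊗ p1⊥) ⊗ p1⊥)
      [⊗]  ⊢ p0, p1, (p0⊥ ⊗ p1⊥)
        [Ax]  ⊢ p0, p0⊥
        [Ax]  ⊢ p1, p1⊥
      [Ax]  ⊢ p1, p1⊥

Result: YES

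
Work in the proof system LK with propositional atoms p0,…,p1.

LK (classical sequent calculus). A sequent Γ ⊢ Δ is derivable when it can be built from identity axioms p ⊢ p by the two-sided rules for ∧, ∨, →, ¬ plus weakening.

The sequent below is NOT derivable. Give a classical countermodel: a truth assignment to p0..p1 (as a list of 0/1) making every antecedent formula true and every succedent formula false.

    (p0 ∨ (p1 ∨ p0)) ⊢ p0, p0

Enumerate valuations to refute Γ ⊢ Δ:
  v=00: Γ:[(p0 ∨ (p1 ∨ p0))=F] Δ:[p0=F, p0=F] refutes=False
  v=01: Γ:[(p0 ∨ (p1 ∨ p0))=T] Δ:[p0=F, p0=F] refutes=True  ← countermodel

Result: [0, 1]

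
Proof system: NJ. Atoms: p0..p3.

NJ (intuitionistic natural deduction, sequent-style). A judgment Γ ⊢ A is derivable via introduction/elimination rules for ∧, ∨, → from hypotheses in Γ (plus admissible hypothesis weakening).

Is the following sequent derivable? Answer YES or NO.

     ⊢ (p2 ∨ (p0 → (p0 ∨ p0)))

Proof tree:
[∨I₂]  ⊢ (p2 ∨ (p0 → (p0 ∨ p0)))
  [→I]  ⊢ (p0 → (p0 ∨ p0))
    [∨I₂] p0 ⊢ (p0 ∨ p0)
      [Ax] p0 ⊢ p0

Result: YES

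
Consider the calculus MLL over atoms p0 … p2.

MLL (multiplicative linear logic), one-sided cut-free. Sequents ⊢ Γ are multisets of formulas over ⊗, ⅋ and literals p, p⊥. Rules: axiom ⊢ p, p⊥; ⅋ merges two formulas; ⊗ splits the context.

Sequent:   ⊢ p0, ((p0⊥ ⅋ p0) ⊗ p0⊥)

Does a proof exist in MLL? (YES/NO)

Derivation (root first):
[⊗]  ⊢ p0, ((p0⊥ ⅋ p0) ⊗ p0⊥)
  [⅋]  ⊢ (p0⊥ ⅋ p0)
    [Ax]  ⊢ p0, p0⊥
  [Ax]  ⊢ p0, p0⊥

Result: YES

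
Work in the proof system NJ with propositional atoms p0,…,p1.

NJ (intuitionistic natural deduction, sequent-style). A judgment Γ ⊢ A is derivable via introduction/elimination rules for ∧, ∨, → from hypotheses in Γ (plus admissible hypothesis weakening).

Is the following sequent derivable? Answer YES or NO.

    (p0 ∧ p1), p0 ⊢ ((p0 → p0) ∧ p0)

Derivation trace:
[∧I] (p0 ∧ p1), p0 ⊢ ((p0 → p0) ∧ p0)
  [→I] (p0 ∧ p1) ⊢ (p0 → p0)
    [Wk] p0, (p0 ∧ p1) ⊢ p0
      [Ax] p0 ⊢ p0
  [Wk] p0, (p0 ∧ p1) ⊢ p0
    [Ax] p0 ⊢ p0

Result: YES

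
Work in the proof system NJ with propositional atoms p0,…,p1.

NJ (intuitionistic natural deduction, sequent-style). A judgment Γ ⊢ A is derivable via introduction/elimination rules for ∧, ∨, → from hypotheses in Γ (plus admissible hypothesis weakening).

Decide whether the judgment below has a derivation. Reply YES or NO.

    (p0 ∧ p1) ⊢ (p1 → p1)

Proof tree:
[→I] (p0 ∧ p1) ⊢ (p1 → p1)
  [Wk] p1, (p0 ∧ p1) ⊢ p1
    [Ax] p1 ⊢ p1

Result: YES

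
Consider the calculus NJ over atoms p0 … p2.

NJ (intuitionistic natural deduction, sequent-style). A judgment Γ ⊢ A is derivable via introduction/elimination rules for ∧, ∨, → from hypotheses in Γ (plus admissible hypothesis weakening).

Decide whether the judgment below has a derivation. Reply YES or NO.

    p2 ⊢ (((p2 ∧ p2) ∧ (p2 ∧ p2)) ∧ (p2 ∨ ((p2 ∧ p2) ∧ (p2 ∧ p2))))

Proof tree:
[∧I] p2 ⊢ (((p2 ∧ p2) ∧ (p2 ∧ p2)) ∧ (p2 ∨ ((p2 ∧ p2) ∧ (p2 ∧ p2))))
  [∧I] p2 ⊢ ((p2 ∧ p2) ∧ (p2 ∧ p2))
    [∧I] p2 ⊢ (p2 ∧ p2)
      [Ax] p2 ⊢ p2
      [Ax] p2 ⊢ p2
    [∧I] p2 ⊢ (p2 ∧ p2)
      [Ax] p2 ⊢ p2
      [Ax] p2 ⊢ p2
  [∨I₂] p2 ⊢ (p2 ∨ ((p2 ∧ p2) ∧ (p2 ∧ p2)))
    [∧I] p2 ⊢ ((p2 ∧ p2) ∧ (p2 ∧ p2))
      [∧I] p2 ⊢ (p2 ∧ p2)
        [Ax] p2 ⊢ p2
        [Ax] p2 ⊢ p2
      [∧I] p2 ⊢ (p2 ∧ p2)
        [Ax] p2 ⊢ p2
        [Ax] p2 ⊢ p2

Result: YES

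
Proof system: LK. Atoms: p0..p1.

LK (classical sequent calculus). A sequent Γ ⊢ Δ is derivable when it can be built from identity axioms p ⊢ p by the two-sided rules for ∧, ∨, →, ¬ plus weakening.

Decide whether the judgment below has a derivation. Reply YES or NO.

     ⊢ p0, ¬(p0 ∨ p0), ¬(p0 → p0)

Proof tree:
[¬R]  ⊢ p0, ¬(p0 ∨ p0), ¬(p0 → p0)
  [¬R] (p0 → p0) ⊢ p0, ¬(p0 ∨ p0)
    [→L] (p0 ∨ p0), (p0 → p0) ⊢ p0
      [∨L] (p0 ∨ p0) ⊢ p0
        [Ax] p0 ⊢ p0
        [Ax] p0 ⊢ p0
      [Ax] p0 ⊢ p0

Result: YES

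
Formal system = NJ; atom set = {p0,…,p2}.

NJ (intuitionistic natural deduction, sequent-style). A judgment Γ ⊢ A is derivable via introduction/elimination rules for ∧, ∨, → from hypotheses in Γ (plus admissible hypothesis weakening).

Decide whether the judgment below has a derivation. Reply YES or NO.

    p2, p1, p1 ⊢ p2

Derivation trace:
[Wk] p2, p1, p1 ⊢ p2
  [Wk] p2, p1 ⊢ p2
    [Ax] p2 ⊢ p2

Result: YES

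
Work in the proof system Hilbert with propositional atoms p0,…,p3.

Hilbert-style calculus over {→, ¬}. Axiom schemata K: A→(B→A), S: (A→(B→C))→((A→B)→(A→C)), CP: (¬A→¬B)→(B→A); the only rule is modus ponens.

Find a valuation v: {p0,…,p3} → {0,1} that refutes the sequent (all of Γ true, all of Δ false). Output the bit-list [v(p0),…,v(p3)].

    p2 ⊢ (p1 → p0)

Truth-table refutation:
  v=0000: Γ:[p2=F] Δ:[(p1 → p0)=T] refutes=False
  v=0001: Γ:[p2=F] Δ:[(p1 → p0)=T] refutes=False
  v=0010: Γ:[p2=T] Δ:[(p1 → p0)=T] refutes=False
  v=0011: Γ:[p2=T] Δ:[(p1 → p0)=T] refutes=False
  v=0100: Γ:[p2=F] Δ:[(p1 → p0)=F] refutes=False
  v=0101: Γ:[p2=F] Δ:[(p1 → p0)=F] refutes=False
  v=0110: Γ:[p2=T] Δ:[(p1 → p0)=F] refutes=True  ← countermodel

Result: [0, 1, 1, 0]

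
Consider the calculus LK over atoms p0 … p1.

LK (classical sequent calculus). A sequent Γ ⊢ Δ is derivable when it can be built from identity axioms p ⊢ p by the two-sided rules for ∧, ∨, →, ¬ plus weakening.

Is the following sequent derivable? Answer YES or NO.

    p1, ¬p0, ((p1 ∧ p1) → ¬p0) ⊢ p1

Proof tree:
[→L] p1, ¬p0, ((p1 ∧ p1) → ¬p0) ⊢ p1
  [∧R] p1, ¬p0 ⊢ (p1 ∧ p1)
    [¬L] p1, ¬p0 ⊢ p1
      [WR] p1 ⊢ p1, p0
        [Ax] p1 ⊢ p1
    [¬L] p1, ¬p0 ⊢ p1
      [WR] p1 ⊢ p1, p0
        [Ax] p1 ⊢ p1
  [¬L] p1, ¬p0 ⊢ p1
    [WR] p1 ⊢ p1, p0
      [Ax] p1 ⊢ p1

Result: YES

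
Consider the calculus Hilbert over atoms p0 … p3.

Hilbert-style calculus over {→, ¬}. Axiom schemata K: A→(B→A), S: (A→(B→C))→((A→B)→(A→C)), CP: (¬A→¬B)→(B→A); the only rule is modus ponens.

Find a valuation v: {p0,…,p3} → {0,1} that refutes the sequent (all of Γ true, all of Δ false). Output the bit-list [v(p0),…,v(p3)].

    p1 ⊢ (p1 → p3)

Truth-table refutation:
  v=0000: Γ:[p1=F] Δ:[(p1 → p3)=T] refutes=False
  v=0001: Γ:[p1=F] Δ:[(p1 → p3)=T] refutes=False
  v=0010: Γ:[p1=F] Δ:[(p1 → p3)=T] refutes=False
  v=0011: Γ:[p1=F] Δ:[(p1 → p3)=T] refutes=False
  v=0100: Γ:[p1=T] Δ:[(p1 → p3)=F] refutes=True  ← countermodel

Result: [0, 1, 0, 0]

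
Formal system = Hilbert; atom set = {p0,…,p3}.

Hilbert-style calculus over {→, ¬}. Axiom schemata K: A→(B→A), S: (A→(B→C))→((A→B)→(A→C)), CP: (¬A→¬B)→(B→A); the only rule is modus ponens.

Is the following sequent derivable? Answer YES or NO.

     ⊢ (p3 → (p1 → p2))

Search for a countermodel by truth-table:
  v=0000: Γ:[] Δ:[(p3 → (p1 → p2))=T] refutes=False
  v=0001: Γ:[] Δ:[(p3 → (p1 → p2))=T] refutes=False
  v=0010: Γ:[] Δ:[(p3 → (p1 → p2))=T] refutes=False
  v=0011: Γ:[] Δ:[(p3 → (p1 → p2))=T] refutes=False
  v=0100: Γ:[] Δ:[(p3 → (p1 → p2))=T] refutes=False
  v=0101: Γ:[] Δ:[(p3 → (p1 → p2))=F] refutes=True  ← countermodel

Result: NO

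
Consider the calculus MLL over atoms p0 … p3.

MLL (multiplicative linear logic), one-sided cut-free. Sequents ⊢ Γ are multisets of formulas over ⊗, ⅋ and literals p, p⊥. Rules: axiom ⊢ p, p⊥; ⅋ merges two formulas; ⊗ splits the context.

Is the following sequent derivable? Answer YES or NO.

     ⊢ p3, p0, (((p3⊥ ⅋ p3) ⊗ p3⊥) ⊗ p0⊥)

Derivation trace:
[⊗]  ⊢ p3, p0, (((p3⊥ ⅋ p3) ⊗ p3⊥) ⊗ p0⊥)
  [⊗]  ⊢ p3, ((p3⊥ ⅋ p3) ⊗ p3⊥)
    [⅋]  ⊢ (p3⊥ ⅋ p3)
      [Ax]  ⊢ p3, p3⊥
    [Ax]  ⊢ p3, p3⊥
  [Ax]  ⊢ p0, p0⊥

Result: YES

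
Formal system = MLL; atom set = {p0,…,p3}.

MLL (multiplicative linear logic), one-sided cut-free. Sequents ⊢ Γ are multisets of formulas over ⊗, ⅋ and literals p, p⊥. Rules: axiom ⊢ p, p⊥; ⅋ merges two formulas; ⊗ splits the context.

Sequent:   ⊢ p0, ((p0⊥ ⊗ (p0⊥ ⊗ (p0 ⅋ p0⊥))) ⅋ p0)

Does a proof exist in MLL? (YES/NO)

Derivation trace:
[⅋]  ⊢ p0, ((p0⊥ ⊗ (p0⊥ ⊗ (p0 ⅋ p0⊥))) ⅋ p0)
  [⊗]  ⊢ p0, p0, (p0⊥ ⊗ (p0⊥ ⊗ (p0 ⅋ p0⊥)))
    [Ax]  ⊢ p0, p0⊥
    [⊗]  ⊢ p0, (p0⊥ ⊗ (p0 ⅋ p0⊥))
      [Ax]  ⊢ p0, p0⊥
      [⅋]  ⊢ (p0 ⅋ p0⊥)
        [Ax]  ⊢ p0, p0⊥

Result: YES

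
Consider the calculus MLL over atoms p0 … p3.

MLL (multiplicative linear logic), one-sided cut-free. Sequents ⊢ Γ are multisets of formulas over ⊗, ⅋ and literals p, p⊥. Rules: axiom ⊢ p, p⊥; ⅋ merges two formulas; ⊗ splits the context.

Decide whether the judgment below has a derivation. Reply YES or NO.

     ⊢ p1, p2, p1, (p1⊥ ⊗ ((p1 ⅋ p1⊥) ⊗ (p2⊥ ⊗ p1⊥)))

Proof tree:
[⊗]  ⊢ p1, p2, p1, (p1⊥ ⊗ ((p1 ⅋ p1⊥) ⊗ (p2⊥ ⊗ p1⊥)))
  [Ax]  ⊢ p1, p1⊥
  [⊗]  ⊢ p2, p1, ((p1 ⅋ p1⊥) ⊗ (p2⊥ ⊗ p1⊥))
    [⅋]  ⊢ (p1 ⅋ p1⊥)
      [Ax]  ⊢ p1, p1⊥
    [⊗]  ⊢ p2, p1, (p2⊥ ⊗ p1⊥)
      [Ax]  ⊢ p2, p2⊥
      [Ax]  ⊢ p1, p1⊥

Result: YES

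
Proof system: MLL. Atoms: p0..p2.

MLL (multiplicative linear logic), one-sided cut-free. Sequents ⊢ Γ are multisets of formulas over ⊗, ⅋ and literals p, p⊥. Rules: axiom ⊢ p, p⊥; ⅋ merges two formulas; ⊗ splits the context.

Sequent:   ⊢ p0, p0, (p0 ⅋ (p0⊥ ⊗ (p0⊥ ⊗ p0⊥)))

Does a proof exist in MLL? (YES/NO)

Proof tree:
[⅋]  ⊢ p0, p0, (p0 ⅋ (p0⊥ ⊗ (p0⊥ ⊗ p0⊥)))
  [⊗]  ⊢ p0, p0, p0, (p0⊥ ⊗ (p0⊥ ⊗ p0⊥))
    [Ax]  ⊢ p0, p0⊥
    [⊗]  ⊢ p0, p0, (p0⊥ ⊗ p0⊥)
      [Ax]  ⊢ p0, p0⊥
      [Ax]  ⊢ p0, p0⊥

Result: YES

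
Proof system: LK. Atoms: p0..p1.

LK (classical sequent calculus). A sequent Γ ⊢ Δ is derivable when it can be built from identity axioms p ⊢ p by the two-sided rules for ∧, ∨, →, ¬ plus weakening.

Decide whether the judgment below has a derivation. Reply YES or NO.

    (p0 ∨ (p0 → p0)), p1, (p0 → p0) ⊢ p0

Truth-table refutation:
  v=00: Γ:[(p0 ∨ (p0 → p0))=T, p1=F, (p0 → p0)=T] Δ:[p0=F] refutes=False
  v=01: Γ:[(p0 ∨ (p0 → p0))=T, p1=T, (p0 → p0)=T] Δ:[p0=F] refutes=True  ← countermodel

Result: NO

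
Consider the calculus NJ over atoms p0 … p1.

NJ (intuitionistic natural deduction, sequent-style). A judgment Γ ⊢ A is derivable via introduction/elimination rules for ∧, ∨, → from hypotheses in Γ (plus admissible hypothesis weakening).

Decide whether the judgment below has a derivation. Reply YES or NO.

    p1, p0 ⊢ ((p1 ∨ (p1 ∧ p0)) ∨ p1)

Proof tree:
[∨I₁] p1, p0 ⊢ ((p1 ∨ (p1 ∧ p0)) ∨ p1)
  [∨I₂] p1, p0 ⊢ (p1 ∨ (p1 ∧ p0))
    [∧I] p1, p0 ⊢ (p1 ∧ p0)
      [Ax] p1 ⊢ p1
      [Ax] p0 ⊢ p0

Result: YES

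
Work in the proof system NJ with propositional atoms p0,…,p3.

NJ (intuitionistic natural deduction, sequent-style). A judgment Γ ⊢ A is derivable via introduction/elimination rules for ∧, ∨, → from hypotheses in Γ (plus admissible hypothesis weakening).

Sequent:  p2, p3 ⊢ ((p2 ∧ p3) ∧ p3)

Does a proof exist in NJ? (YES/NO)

Proof tree:
[∧I] p2, p3 ⊢ ((p2 ∧ p3) ∧ p3)
  [∧I] p2, p3 ⊢ (p2 ∧ p3)
    [Ax] p2 ⊢ p2
    [Ax] p3 ⊢ p3
  [Ax] p3 ⊢ p3

Result: YES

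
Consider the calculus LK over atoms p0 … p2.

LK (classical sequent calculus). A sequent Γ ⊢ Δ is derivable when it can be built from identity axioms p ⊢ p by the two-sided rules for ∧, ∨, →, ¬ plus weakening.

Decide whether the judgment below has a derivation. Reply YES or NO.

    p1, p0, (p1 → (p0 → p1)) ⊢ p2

Search for a countermodel by truth-table:
  v=000: Γ:[p1=F, p0=F, (p1 → (p0 → p1))=T] Δ:[p2=F] refutes=False
  v=001: Γ:[p1=F, p0=F, (p1 → (p0 → p1))=T] Δ:[p2=T] refutes=False
  v=010: Γ:[p1=T, p0=F, (p1 → (p0 → p1))=T] Δ:[p2=F] refutes=False
  v=011: Γ:[p1=T, p0=F, (p1 → (p0 → p1))=T] Δ:[p2=T] refutes=False
  v=100: Γ:[p1=F, p0=T, (p1 → (p0 → p1))=T] Δ:[p2=F] refutes=False
  v=101: Γ:[p1=F, p0=T, (p1 → (p0 → p1))=T] Δ:[p2=T] refutes=False
  v=110: Γ:[p1=T, p0=T, (p1 → (p0 → p1))=T] Δ:[p2=F] refutes=True  ← countermodel

Result: NO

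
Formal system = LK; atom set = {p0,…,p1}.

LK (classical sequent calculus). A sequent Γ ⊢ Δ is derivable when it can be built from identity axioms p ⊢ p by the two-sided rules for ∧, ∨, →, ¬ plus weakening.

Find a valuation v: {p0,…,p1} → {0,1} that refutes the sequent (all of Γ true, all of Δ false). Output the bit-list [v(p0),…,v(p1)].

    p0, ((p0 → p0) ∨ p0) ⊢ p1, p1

Truth-table refutation:
  v=00: Γ:[p0=F, ((p0 → p0) ∨ p0)=T] Δ:[p1=F, p1=F] refutes=False
  v=01: Γ:[p0=F, ((p0 → p0) ∨ p0)=T] Δ:[p1=T, p1=T] refutes=False
  v=10: Γ:[p0=T, ((p0 → p0) ∨ p0)=T] Δ:[p1=F, p1=F] refutes=True  ← countermodel

Result: [1, 0]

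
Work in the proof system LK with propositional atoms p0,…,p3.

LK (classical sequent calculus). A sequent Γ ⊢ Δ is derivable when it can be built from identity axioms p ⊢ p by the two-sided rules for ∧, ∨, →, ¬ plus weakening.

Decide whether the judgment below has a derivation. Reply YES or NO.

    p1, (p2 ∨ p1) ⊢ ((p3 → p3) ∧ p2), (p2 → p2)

Proof tree:
[→R] p1, (p2 ∨ p1) ⊢ ((p3 → p3) ∧ p2), (p2 → p2)
  [∨L] p1, p2, (p2 ∨ p1) ⊢ ((p3 → p3) ∧ p2), p2
    [∧R] p1, p2 ⊢ ((p3 → p3) ∧ p2)
      [→R]  ⊢ (p3 → p3)
        [Ax] p3 ⊢ p3
      [WL] p2, p1 ⊢ p2
        [Ax] p2 ⊢ p2
    [WL] p2, p1 ⊢ p2
      [Ax] p2 ⊢ p2

Result: YES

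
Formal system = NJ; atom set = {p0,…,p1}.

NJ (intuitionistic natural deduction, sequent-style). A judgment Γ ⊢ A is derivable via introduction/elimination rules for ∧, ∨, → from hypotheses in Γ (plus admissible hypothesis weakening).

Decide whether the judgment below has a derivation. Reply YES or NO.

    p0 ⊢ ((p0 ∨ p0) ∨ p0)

Proof tree:
[∨I₁] p0 ⊢ ((p0 ∨ p0) ∨ p0)
  [∨I₁] p0 ⊢ (p0 ∨ p0)
    [Ax] p0 ⊢ p0

Result: YES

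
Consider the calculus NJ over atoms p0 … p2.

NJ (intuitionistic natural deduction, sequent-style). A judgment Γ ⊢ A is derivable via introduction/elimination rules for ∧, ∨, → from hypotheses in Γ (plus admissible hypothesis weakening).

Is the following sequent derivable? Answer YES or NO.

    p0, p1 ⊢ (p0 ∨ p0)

Derivation (root first):
[Wk] p0, p1 ⊢ (p0 ∨ p0)
  [∨I₂] p0 ⊢ (p0 ∨ p0)
    [Ax] p0 ⊢ p0

Result: YES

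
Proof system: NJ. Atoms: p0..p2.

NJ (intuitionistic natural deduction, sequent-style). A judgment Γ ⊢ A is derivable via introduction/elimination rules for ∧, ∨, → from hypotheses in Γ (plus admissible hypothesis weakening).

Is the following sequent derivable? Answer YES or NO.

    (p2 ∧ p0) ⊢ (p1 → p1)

Derivation trace:
[Wk] (p2 ∧ p0) ⊢ (p1 → p1)
  [→I]  ⊢ (p1 → p1)
    [Ax] p1 ⊢ p1

Result: YES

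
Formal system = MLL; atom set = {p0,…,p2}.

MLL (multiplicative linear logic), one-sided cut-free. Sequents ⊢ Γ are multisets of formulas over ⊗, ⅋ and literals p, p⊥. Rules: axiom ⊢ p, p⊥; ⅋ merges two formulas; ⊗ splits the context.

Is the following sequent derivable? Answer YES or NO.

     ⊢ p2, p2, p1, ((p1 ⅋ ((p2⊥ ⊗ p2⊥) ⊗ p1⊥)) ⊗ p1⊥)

Proof tree:
[⊗]  ⊢ p2, p2, p1, ((p1 ⅋ ((p2⊥ ⊗ p2⊥) ⊗ p1⊥)) ⊗ p1⊥)
  [⅋]  ⊢ p2, p2, (p1 ⅋ ((p2⊥ ⊗ p2⊥) ⊗ p1⊥))
    [⊗]  ⊢ p2, p2, p1, ((p2⊥ ⊗ p2⊥) ⊗ p1⊥)
      [⊗]  ⊢ p2, p2, (p2⊥ ⊗ p2⊥)
        [Ax]  ⊢ p2, p2⊥
        [Ax]  ⊢ p2, p2⊥
      [Ax]  ⊢ p1, p1⊥
  [Ax]  ⊢ p1, p1⊥

Result: YES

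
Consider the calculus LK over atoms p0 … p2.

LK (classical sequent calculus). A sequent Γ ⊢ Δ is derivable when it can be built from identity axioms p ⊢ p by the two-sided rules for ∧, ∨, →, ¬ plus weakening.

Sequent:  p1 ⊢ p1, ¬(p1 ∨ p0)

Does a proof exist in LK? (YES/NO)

Derivation (root first):
[¬R] p1 ⊢ p1, ¬(p1 ∨ p0)
  [∨L] p1, (p1 ∨ p0) ⊢ p1
    [Ax] p1 ⊢ p1
    [WL] p1, p0 ⊢ p1
      [Ax] p1 ⊢ p1

Result: YES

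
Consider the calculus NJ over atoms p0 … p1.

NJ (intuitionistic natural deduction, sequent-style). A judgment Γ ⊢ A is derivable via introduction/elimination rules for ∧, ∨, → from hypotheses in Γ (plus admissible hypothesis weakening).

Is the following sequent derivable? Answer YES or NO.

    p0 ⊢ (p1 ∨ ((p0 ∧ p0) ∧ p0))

Derivation trace:
[∨I₂] p0 ⊢ (p1 ∨ ((p0 ∧ p0) ∧ p0))
  [∧I] p0 ⊢ ((p0 ∧ p0) ∧ p0)
    [∧I] p0 ⊢ (p0 ∧ p0)
      [Ax] p0 ⊢ p0
      [Ax] p0 ⊢ p0
    [Ax] p0 ⊢ p0

Result: YES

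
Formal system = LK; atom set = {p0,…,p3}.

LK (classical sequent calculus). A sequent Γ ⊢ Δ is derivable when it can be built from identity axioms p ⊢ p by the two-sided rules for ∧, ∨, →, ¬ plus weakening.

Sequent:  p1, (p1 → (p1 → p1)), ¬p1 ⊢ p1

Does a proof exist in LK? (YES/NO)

Proof tree:
[¬L] p1, (p1 → (p1 → p1)), ¬p1 ⊢ p1
  [WR] p1, (p1 → (p1 → p1)) ⊢ p1, p1
    [→L] p1, (p1 → (p1 → p1)) ⊢ p1
      [Ax] p1 ⊢ p1
      [→L] p1, (p1 → p1) ⊢ p1
        [Ax] p1 ⊢ p1
        [Ax] p1 ⊢ p1

Result: YES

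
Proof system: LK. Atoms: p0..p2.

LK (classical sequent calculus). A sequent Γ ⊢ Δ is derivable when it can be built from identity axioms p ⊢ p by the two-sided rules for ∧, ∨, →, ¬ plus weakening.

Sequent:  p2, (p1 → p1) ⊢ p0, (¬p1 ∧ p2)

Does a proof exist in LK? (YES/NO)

Search for a countermodel by truth-table:
  v=000: Γ:[p2=F, (p1 → p1)=T] Δ:[p0=F, (¬p1 ∧ p2)=F] refutes=False
  v=001: Γ:[p2=T, (p1 → p1)=T] Δ:[p0=F, (¬p1 ∧ p2)=T] refutes=False
  v=010: Γ:[p2=F, (p1 → p1)=T] Δ:[p0=F, (¬p1 ∧ p2)=F] refutes=False
  v=011: Γ:[p2=T, (p1 → p1)=T] Δ:[p0=F, (¬p1 ∧ p2)=F] refutes=True  ← countermodel

Result: NO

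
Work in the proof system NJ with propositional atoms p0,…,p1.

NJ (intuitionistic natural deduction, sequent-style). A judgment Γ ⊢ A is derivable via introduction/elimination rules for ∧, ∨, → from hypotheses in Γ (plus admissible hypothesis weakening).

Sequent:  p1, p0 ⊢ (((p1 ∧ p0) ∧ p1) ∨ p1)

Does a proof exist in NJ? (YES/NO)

Proof tree:
[∨I₁] p1, p0 ⊢ (((p1 ∧ p0) ∧ p1) ∨ p1)
  [∧I] p1, p0 ⊢ ((p1 ∧ p0) ∧ p1)
    [∧I] p1, p0 ⊢ (p1 ∧ p0)
      [Wk] p1, p1 ⊢ p1
        [Ax] p1 ⊢ p1
      [Ax] p0 ⊢ p0
    [Ax] p1 ⊢ p1

Result: YES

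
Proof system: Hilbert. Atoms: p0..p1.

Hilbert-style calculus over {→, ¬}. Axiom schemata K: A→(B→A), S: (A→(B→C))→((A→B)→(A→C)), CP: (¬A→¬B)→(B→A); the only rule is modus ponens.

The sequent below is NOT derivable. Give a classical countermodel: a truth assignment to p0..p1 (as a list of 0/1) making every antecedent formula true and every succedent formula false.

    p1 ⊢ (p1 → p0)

Truth-table refutation:
  v=00: Γ:[p1=F] Δ:[(p1 → p0)=T] refutes=False
  v=01: Γ:[p1=T] Δ:[(p1 → p0)=F] refutes=True  ← countermodel

Result: [0, 1]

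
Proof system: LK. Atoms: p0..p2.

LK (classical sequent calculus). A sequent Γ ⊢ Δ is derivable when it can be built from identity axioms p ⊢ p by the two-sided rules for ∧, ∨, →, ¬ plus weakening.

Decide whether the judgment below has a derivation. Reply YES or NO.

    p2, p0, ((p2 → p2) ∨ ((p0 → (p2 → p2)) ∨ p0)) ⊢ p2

Derivation (root first):
[∨L] p2, p0, ((p2 → p2) ∨ ((p0 → (p2 → p2)) ∨ p0)) ⊢ p2
  [→L] p2, (p2 → p2) ⊢ p2
    [Ax] p2 ⊢ p2
    [Ax] p2 ⊢ p2
  [∨L] p2, p0, ((p0 → (p2 → p2)) ∨ p0) ⊢ p2
    [→L] p2, p0, (p0 → (p2 → p2)) ⊢ p2
      [Ax] p0 ⊢ p0
      [→L] p2, (p2 → p2) ⊢ p2
        [Ax] p2 ⊢ p2
        [Ax] p2 ⊢ p2
    [WL] p2, p0 ⊢ p2
      [Ax] p2 ⊢ p2

Result: YES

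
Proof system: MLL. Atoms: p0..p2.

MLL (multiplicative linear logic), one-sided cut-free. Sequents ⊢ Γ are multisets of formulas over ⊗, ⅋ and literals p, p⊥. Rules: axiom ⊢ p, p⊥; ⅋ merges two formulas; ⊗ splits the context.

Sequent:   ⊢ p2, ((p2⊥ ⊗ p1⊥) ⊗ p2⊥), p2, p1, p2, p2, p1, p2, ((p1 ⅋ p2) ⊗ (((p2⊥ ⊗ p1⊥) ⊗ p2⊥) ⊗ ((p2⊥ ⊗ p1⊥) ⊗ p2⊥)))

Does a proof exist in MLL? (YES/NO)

Derivation (root first):
[⊗]  ⊢ p2, ((p2⊥ ⊗ p1⊥) ⊗ p2⊥), p2, p1, p2, p2, p1, p2, ((p1 ⅋ p2) ⊗ (((p2⊥ ⊗ p1⊥) ⊗ p2⊥) ⊗ ((p2⊥ ⊗ p1⊥) ⊗ p2⊥)))
  [⅋]  ⊢ p2, ((p2⊥ ⊗ p1⊥) ⊗ p2⊥), (p1 ⅋ p2)
    [⊗]  ⊢ p2, p1, p2, ((p2⊥ ⊗ p1⊥) ⊗ p2⊥)
      [⊗]  ⊢ p2, p1, (p2⊥ ⊗ p1⊥)
        [Ax]  ⊢ p2, p2⊥
        [Ax]  ⊢ p1, p1⊥
      [Ax]  ⊢ p2, p2⊥
  [⊗]  ⊢ p2, p1, p2, p2, p1, p2, (((p2⊥ ⊗ p1⊥) ⊗ p2⊥) ⊗ ((p2⊥ ⊗ p1⊥) ⊗ p2⊥))
    [⊗]  ⊢ p2, p1, p2, ((p2⊥ ⊗ p1⊥) ⊗ p2⊥)
      [⊗]  ⊢ p2, p1, (p2⊥ ⊗ p1⊥)
        [Ax]  ⊢ p2, p2⊥
        [Ax]  ⊢ p1, p1⊥
      [Ax]  ⊢ p2, p2⊥
    [⊗]  ⊢ p2, p1, p2, ((p2⊥ ⊗ p1⊥) ⊗ p2⊥)
      [⊗]  ⊢ p2, p1, (p2⊥ ⊗ p1⊥)
        [Ax]  ⊢ p2, p2⊥
        [Ax]  ⊢ p1, p1⊥
      [Ax]  ⊢ p2, p2⊥

Result: YES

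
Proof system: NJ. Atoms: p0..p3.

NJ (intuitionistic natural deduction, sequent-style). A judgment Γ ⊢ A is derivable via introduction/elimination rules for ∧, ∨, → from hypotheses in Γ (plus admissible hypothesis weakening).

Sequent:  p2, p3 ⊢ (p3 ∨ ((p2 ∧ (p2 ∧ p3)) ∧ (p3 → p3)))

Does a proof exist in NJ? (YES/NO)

Derivation (root first):
[∨I₂] p2, p3 ⊢ (p3 ∨ ((p2 ∧ (p2 ∧ p3)) ∧ (p3 → p3)))
  [∧I] p2, p3 ⊢ ((p2 ∧ (p2 ∧ p3)) ∧ (p3 → p3))
    [∧I] p2, p3 ⊢ (p2 ∧ (p2 ∧ p3))
      [Ax] p2 ⊢ p2
      [∧I] p2, p3 ⊢ (p2 ∧ p3)
        [Ax] p2 ⊢ p2
        [Ax] p3 ⊢ p3
    [→I]  ⊢ (p3 → p3)
      [Ax] p3 ⊢ p3

Result: YES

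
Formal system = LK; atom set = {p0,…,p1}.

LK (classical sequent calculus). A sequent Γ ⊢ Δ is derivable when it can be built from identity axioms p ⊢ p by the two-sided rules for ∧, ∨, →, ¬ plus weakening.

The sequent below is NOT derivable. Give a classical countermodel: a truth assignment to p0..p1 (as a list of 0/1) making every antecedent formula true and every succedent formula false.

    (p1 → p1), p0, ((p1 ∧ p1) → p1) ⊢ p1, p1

Enumerate valuations to refute Γ ⊢ Δ:
  v=00: Γ:[(p1 → p1)=T, p0=F, ((p1 ∧ p1) → p1)=T] Δ:[p1=F, p1=F] refutes=False
  v=01: Γ:[(p1 → p1)=T, p0=F, ((p1 ∧ p1) → p1)=T] Δ:[p1=T, p1=T] refutes=False
  v=10: Γ:[(p1 → p1)=T, p0=T, ((p1 ∧ p1) → p1)=T] Δ:[p1=F, p1=F] refutes=True  ← countermodel

Result: [1, 0]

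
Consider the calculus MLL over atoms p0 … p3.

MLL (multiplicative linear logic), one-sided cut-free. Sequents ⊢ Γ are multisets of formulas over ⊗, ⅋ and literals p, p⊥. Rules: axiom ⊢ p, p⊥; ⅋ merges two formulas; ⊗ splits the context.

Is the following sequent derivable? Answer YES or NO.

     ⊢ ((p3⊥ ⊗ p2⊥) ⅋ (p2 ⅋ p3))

Derivation trace:
[⅋]  ⊢ ((p3⊥ ⊗ p2⊥) ⅋ (p2 ⅋ p3))
  [⅋]  ⊢ (p3⊥ ⊗ p2⊥), (p2 ⅋ p3)
    [⊗]  ⊢ p3, p2, (p3⊥ ⊗ p2⊥)
      [Ax]  ⊢ p3, p3⊥
      [Ax]  ⊢ p2, p2⊥

Result: YES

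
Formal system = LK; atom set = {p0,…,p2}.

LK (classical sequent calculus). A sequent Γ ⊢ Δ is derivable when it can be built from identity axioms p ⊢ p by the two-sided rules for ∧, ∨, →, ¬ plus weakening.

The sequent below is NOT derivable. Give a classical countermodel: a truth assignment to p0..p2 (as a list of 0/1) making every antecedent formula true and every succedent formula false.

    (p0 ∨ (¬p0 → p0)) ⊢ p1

Search for a countermodel by truth-table:
  v=000: Γ:[(p0 ∨ (¬p0 → p0))=F] Δ:[p1=F] refutes=False
  v=001: Γ:[(p0 ∨ (¬p0 → p0))=F] Δ:[p1=F] refutes=False
  v=010: Γ:[(p0 ∨ (¬p0 → p0))=F] Δ:[p1=T] refutes=False
  v=011: Γ:[(p0 ∨ (¬p0 → p0))=F] Δ:[p1=T] refutes=False
  v=100: Γ:[(p0 ∨ (¬p0 → p0))=T] Δ:[p1=F] refutes=True  ← countermodel

Result: [1, 0, 0]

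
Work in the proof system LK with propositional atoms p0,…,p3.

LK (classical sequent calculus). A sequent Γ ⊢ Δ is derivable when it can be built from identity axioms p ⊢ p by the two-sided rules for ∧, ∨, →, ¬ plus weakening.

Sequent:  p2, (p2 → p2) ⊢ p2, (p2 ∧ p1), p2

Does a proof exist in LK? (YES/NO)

Proof tree:
[WR] p2, (p2 → p2) ⊢ p2, (p2 ∧ p1), p2
  [∧R] p2, (p2 → p2) ⊢ p2, (p2 ∧ p1)
    [Ax] p2 ⊢ p2
    [WR] p2, (p2 → p2) ⊢ p2, p1
      [→L] p2, (p2 → p2) ⊢ p2
        [Ax] p2 ⊢ p2
        [Ax] p2 ⊢ p2

Result: YES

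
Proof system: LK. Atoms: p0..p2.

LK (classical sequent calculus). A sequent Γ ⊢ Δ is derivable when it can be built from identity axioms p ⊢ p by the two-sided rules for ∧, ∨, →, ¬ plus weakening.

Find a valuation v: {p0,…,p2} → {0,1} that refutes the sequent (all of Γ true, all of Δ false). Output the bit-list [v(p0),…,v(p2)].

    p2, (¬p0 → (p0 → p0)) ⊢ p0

Enumerate valuations to refute Γ ⊢ Δ:
  v=000: Γ:[p2=F, (¬p0 → (p0 → p0))=T] Δ:[p0=F] refutes=False
  v=001: Γ:[p2=T, (¬p0 → (p0 → p0))=T] Δ:[p0=F] refutes=True  ← countermodel

Result: [0, 0, 1]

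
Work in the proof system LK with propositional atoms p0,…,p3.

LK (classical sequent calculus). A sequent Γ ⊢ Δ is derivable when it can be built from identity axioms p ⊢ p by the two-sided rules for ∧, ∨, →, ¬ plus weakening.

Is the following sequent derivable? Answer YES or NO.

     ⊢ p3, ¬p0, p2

Search for a countermodel by truth-table:
  v=0000: Γ:[] Δ:[p3=F, ¬p0=T, p2=F] refutes=False
  v=0001: Γ:[] Δ:[p3=T, ¬p0=T, p2=F] refutes=False
  v=0010: Γ:[] Δ:[p3=F, ¬p0=T, p2=T] refutes=False
  v=0011: Γ:[] Δ:[p3=T, ¬p0=T, p2=T] refutes=False
  v=0100: Γ:[] Δ:[p3=F, ¬p0=T, p2=F] refutes=False
  v=0101: Γ:[] Δ:[p3=T, ¬p0=T, p2=F] refutes=False
  v=0110: Γ:[] Δ:[p3=F, ¬p0=T, p2=T] refutes=False
  v=0111: Γ:[] Δ:[p3=T, ¬p0=T, p2=T] refutes=False
  v=1000: Γ:[] Δ:[p3=F, ¬p0=F, p2=F] refutes=True  ← countermodel

Result: NO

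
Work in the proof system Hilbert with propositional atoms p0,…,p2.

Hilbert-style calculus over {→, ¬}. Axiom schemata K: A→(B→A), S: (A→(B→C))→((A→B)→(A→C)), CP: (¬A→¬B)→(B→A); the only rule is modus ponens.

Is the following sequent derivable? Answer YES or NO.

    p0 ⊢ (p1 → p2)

Truth-table refutation:
  v=000: Γ:[p0=F] Δ:[(p1 → p2)=T] refutes=False
  v=001: Γ:[p0=F] Δ:[(p1 → p2)=T] refutes=False
  v=010: Γ:[p0=F] Δ:[(p1 → p2)=F] refutes=False
  v=011: Γ:[p0=F] Δ:[(p1 → p2)=T] refutes=False
  v=100: Γ:[p0=T] Δ:[(p1 → p2)=T] refutes=False
  v=101: Γ:[p0=T] Δ:[(p1 → p2)=T] refutes=False
  v=110: Γ:[p0=T] Δ:[(p1 → p2)=F] refutes=True  ← countermodel

Result: NO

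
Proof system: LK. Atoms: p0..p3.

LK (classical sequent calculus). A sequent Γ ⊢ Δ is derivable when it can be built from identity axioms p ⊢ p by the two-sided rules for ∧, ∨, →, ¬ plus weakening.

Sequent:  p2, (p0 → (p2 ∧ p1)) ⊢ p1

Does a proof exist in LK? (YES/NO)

Truth-table refutation:
  v=0000: Γ:[p2=F, (p0 → (p2 ∧ p1))=T] Δ:[p1=F] refutes=False
  v=0001: Γ:[p2=F, (p0 → (p2 ∧ p1))=T] Δ:[p1=F] refutes=False
  v=0010: Γ:[p2=T, (p0 → (p2 ∧ p1))=T] Δ:[p1=F] refutes=True  ← countermodel

Result: NO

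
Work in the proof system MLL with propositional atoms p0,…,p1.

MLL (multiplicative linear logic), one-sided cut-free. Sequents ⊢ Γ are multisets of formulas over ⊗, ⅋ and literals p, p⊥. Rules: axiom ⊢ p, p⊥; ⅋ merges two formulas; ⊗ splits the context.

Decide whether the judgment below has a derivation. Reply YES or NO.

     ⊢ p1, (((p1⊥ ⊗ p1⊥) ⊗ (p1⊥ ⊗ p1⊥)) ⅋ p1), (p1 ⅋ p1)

Derivation trace:
[⅋]  ⊢ p1, (((p1⊥ ⊗ p1⊥) ⊗ (p1⊥ ⊗ p1⊥)) ⅋ p1), (p1 ⅋ p1)
  [⅋]  ⊢ p1, p1, p1, (((p1⊥ ⊗ p1⊥) ⊗ (p1⊥ ⊗ p1⊥)) ⅋ p1)
    [⊗]  ⊢ p1, p1, p1, p1, ((p1⊥ ⊗ p1⊥) ⊗ (p1⊥ ⊗ p1⊥))
      [⊗]  ⊢ p1, p1, (p1⊥ ⊗ p1⊥)
        [Ax]  ⊢ p1, p1⊥
        [Ax]  ⊢ p1, p1⊥
      [⊗]  ⊢ p1, p1, (p1⊥ ⊗ p1⊥)
        [Ax]  ⊢ p1, p1⊥
        [Ax]  ⊢ p1, p1⊥

Result: YES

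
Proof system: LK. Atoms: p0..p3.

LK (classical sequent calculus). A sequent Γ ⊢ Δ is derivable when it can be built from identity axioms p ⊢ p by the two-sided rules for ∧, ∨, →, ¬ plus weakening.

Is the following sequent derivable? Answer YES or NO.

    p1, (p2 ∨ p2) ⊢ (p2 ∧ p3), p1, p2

Derivation trace:
[∨L] p1, (p2 ∨ p2) ⊢ (p2 ∧ p3), p1, p2
  [∧R] p1, p2 ⊢ p1, (p2 ∧ p3)
    [Ax] p2 ⊢ p2
    [WR] p1 ⊢ p1, p3
      [Ax] p1 ⊢ p1
  [Ax] p2 ⊢ p2

Result: YES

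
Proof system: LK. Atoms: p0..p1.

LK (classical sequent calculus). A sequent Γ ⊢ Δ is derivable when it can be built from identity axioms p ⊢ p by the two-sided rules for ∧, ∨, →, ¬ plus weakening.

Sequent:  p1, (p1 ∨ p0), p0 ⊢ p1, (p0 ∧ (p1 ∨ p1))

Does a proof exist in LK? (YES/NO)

Proof tree:
[∧R] p1, (p1 ∨ p0), p0 ⊢ p1, (p0 ∧ (p1 ∨ p1))
  [∨L] (p1 ∨ p0) ⊢ p1, p0
    [Ax] p1 ⊢ p1
    [WR] p0 ⊢ p0, p0
      [Ax] p0 ⊢ p0
  [WL] p1, p0 ⊢ (p1 ∨ p1)
    [∨R] p1 ⊢ (p1 ∨ p1)
      [WR] p1 ⊢ p1, p1
        [Ax] p1 ⊢ p1

Result: YES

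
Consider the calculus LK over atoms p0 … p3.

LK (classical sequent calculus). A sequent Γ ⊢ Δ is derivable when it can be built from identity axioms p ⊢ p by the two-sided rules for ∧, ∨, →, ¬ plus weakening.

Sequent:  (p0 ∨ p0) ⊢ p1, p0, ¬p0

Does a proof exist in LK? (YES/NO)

Derivation (root first):
[¬R] (p0 ∨ p0) ⊢ p1, p0, ¬p0
  [WL] (p0 ∨ p0), p0 ⊢ p1, p0
    [∨L] (p0 ∨ p0) ⊢ p1, p0
      [Ax] p0 ⊢ p0
      [WR] p0 ⊢ p0, p1
        [Ax] p0 ⊢ p0

Result: YES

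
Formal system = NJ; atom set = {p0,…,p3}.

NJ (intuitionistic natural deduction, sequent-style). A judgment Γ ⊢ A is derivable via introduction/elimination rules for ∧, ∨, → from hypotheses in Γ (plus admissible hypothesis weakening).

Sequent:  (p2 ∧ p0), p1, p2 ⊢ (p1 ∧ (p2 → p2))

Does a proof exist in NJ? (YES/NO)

Derivation (root first):
[∧I] (p2 ∧ p0), p1, p2 ⊢ (p1 ∧ (p2 → p2))
  [Wk] p1, p2, (p2 ∧ p0) ⊢ p1
    [Wk] p1, p2 ⊢ p1
      [Ax] p1 ⊢ p1
  [→I]  ⊢ (p2 → p2)
    [Ax] p2 ⊢ p2

Result: YES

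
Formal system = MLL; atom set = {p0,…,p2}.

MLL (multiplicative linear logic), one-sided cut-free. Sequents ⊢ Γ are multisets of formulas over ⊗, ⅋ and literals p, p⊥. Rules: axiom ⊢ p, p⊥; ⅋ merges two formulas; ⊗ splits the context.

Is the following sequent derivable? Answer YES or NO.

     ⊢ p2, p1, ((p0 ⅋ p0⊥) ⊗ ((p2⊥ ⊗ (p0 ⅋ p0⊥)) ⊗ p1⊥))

Derivation (root first):
[⊗]  ⊢ p2, p1, ((p0 ⅋ p0⊥) ⊗ ((p2⊥ ⊗ (p0 ⅋ p0⊥)) ⊗ p1⊥))
  [⅋]  ⊢ (p0 ⅋ p0⊥)
    [Ax]  ⊢ p0, p0⊥
  [⊗]  ⊢ p2, p1, ((p2⊥ ⊗ (p0 ⅋ p0⊥)) ⊗ p1⊥)
    [⊗]  ⊢ p2, (p2⊥ ⊗ (p0 ⅋ p0⊥))
      [Ax]  ⊢ p2, p2⊥
      [⅋]  ⊢ (p0 ⅋ p0⊥)
        [Ax]  ⊢ p0, p0⊥
    [Ax]  ⊢ p1, p1⊥

Result: YES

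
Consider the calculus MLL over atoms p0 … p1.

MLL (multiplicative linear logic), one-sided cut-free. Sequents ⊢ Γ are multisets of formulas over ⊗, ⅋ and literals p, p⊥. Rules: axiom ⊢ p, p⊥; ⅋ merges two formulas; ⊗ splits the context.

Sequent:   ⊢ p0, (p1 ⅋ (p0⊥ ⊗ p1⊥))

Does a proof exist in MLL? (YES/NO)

Derivation trace:
[⅋]  ⊢ p0, (p1 ⅋ (p0⊥ ⊗ p1⊥))
  [⊗]  ⊢ p0, p1, (p0⊥ ⊗ p1⊥)
    [Ax]  ⊢ p0, p0⊥
    [Ax]  ⊢ p1, p1⊥

Result: YES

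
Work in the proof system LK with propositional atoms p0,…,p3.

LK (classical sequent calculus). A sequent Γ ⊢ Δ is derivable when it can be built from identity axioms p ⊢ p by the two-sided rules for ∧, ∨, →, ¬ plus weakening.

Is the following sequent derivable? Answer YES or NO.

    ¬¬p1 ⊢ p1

Proof tree:
[¬L] ¬¬p1 ⊢ p1
  [¬R]  ⊢ p1, ¬p1
    [Ax] p1 ⊢ p1

Result: YES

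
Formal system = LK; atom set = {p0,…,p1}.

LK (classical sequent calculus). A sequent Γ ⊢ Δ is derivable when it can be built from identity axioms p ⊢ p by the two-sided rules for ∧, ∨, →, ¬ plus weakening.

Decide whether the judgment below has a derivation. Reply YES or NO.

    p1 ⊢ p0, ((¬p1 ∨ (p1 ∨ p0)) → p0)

Search for a countermodel by truth-table:
  v=00: Γ:[p1=F] Δ:[p0=F, ((¬p1 ∨ (p1 ∨ p0)) → p0)=F] refutes=False
  v=01: Γ:[p1=T] Δ:[p0=F, ((¬p1 ∨ (p1 ∨ p0)) → p0)=F] refutes=True  ← countermodel

Result: NO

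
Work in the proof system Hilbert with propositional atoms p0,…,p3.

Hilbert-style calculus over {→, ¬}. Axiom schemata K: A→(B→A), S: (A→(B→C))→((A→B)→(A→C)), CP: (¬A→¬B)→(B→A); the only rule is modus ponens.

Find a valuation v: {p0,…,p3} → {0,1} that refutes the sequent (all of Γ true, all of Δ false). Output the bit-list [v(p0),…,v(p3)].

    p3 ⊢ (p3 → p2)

Search for a countermodel by truth-table:
  v=0000: Γ:[p3=F] Δ:[(p3 → p2)=T] refutes=False
  v=0001: Γ:[p3=T] Δ:[(p3 → p2)=F] refutes=True  ← countermodel

Result: [0, 0, 0, 1]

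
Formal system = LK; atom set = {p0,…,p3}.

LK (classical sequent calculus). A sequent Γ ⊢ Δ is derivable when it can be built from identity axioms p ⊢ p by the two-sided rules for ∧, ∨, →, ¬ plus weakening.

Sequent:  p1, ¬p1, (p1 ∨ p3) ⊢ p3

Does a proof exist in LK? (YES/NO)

Proof tree:
[∨L] p1, ¬p1, (p1 ∨ p3) ⊢ p3
  [WL] p1, p1, ¬p1, p1 ⊢ 
    [¬L] p1, p1, ¬p1 ⊢ 
      [WL] p1, p1 ⊢ p1
        [Ax] p1 ⊢ p1
  [Ax] p3 ⊢ p3

Result: YES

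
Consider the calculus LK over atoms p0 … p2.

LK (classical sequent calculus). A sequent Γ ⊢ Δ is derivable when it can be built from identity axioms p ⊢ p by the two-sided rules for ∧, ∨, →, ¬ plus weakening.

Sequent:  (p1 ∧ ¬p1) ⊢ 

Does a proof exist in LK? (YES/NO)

Proof tree:
[∧L] (p1 ∧ ¬p1) ⊢ 
  [¬L] p1, ¬p1 ⊢ 
    [Ax] p1 ⊢ p1

Result: YES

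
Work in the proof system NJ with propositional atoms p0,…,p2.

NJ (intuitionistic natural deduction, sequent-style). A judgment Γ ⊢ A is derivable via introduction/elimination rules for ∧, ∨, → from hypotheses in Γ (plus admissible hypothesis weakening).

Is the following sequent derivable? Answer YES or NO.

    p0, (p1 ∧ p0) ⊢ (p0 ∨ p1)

Derivation (root first):
[Wk] p0, (p1 ∧ p0) ⊢ (p0 ∨ p1)
  [∨I₁] p0 ⊢ (p0 ∨ p1)
    [Ax] p0 ⊢ p0

Result: YES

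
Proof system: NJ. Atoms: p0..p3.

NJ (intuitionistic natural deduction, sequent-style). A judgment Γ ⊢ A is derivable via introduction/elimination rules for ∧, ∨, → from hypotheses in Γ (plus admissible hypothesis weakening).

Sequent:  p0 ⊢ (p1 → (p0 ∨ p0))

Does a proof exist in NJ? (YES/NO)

Derivation trace:
[→I] p0 ⊢ (p1 → (p0 ∨ p0))
  [Wk] p0, p1 ⊢ (p0 ∨ p0)
    [∨I₁] p0 ⊢ (p0 ∨ p0)
      [Ax] p0 ⊢ p0

Result: YES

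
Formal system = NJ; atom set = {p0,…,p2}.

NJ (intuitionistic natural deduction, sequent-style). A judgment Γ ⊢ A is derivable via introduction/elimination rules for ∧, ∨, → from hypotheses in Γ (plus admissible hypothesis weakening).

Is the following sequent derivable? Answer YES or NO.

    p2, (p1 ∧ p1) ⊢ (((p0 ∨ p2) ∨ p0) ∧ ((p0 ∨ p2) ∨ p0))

Proof tree:
[∧I] p2, (p1 ∧ p1) ⊢ (((p0 ∨ p2) ∨ p0) ∧ ((p0 ∨ p2) ∨ p0))
  [∨I₁] p2, (p1 ∧ p1) ⊢ ((p0 ∨ p2) ∨ p0)
    [Wk] p2, (p1 ∧ p1) ⊢ (p0 ∨ p2)
      [∨I₂] p2 ⊢ (p0 ∨ p2)
        [Ax] p2 ⊢ p2
  [∨I₁] p2, (p1 ∧ p1) ⊢ ((p0 ∨ p2) ∨ p0)
    [Wk] p2, (p1 ∧ p1) ⊢ (p0 ∨ p2)
      [∨I₂] p2 ⊢ (p0 ∨ p2)
        [Ax] p2 ⊢ p2

Result: YES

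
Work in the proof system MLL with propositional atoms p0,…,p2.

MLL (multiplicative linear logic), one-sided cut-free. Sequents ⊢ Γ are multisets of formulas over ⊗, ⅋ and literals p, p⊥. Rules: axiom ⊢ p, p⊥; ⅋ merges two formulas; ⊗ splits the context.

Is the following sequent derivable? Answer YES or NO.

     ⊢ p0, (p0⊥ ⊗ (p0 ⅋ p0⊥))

Derivation (root first):
[⊗]  ⊢ p0, (p0⊥ ⊗ (p0 ⅋ p0⊥))
  [Ax]  ⊢ p0, p0⊥
  [⅋]  ⊢ (p0 ⅋ p0⊥)
    [Ax]  ⊢ p0, p0⊥

Result: YES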